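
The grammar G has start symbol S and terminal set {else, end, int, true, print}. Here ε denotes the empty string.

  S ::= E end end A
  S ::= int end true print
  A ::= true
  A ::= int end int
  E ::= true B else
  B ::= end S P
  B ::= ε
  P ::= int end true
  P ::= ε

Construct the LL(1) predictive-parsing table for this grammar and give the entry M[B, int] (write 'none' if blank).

FIRST(A) = {int, true}
FIRST(E) = {true}
FIRST(B) = {ε, end}
FIRST(P) = {ε, int}
FIRST(S) = {int, true}  (via E end end A)
FOLLOW(S) includes $ since S is the start symbol.
FOLLOW(B): in E::=true B else, B is followed by else with FIRST {else}. Thus FOLLOW(B) = {else}.
For B ::= end S P: FIRST(end S P) = {end}, so it goes in M[B, t] for t ∈ {end}.
For B ::= ε: FIRST(ε) = {ε}, so it goes in M[B, t] for t ∈ {}; since ε ∈ FIRST, also for every t ∈ FOLLOW(B) = {else}.
None of these place a production in M[B, int].

none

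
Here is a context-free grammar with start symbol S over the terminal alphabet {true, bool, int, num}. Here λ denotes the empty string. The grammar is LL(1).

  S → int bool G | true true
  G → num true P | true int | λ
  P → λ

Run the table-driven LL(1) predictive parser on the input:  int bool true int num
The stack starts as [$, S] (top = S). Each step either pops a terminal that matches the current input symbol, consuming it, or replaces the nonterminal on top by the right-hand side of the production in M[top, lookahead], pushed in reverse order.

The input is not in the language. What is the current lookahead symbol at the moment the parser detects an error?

num

step 1: stack=$ S  input=int bool true int num $  — expand S → int bool G
step 2: stack=$ G bool int  input=int bool true int num $  — match int
step 3: stack=$ G bool  input=bool true int num $  — match bool
step 4: stack=$ G  input=true int num $  — expand G → true int
step 5: stack=$ int true  input=true int num $  — match true
step 6: stack=$ int  input=int num $  — match int
step 7: stack=$  input=num $  — error: stack empty but input remains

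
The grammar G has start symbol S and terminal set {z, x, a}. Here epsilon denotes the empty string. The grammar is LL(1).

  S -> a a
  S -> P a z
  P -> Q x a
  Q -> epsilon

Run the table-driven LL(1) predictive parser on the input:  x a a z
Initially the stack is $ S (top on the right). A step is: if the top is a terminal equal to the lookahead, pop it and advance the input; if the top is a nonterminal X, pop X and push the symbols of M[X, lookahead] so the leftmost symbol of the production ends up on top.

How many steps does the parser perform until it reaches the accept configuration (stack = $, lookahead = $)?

7

step 1: stack=$ S  input=x a a z $  — expand S -> P a z
step 2: stack=$ z a P  input=x a a z $  — expand P -> Q x a
step 3: stack=$ z a a x Q  input=x a a z $  — expand Q -> epsilon
step 4: stack=$ z a a x  input=x a a z $  — match x
step 5: stack=$ z a a  input=a a z $  — match a
step 6: stack=$ z a  input=a z $  — match a
step 7: stack=$ z  input=z $  — match z
Accept reached after 7 steps.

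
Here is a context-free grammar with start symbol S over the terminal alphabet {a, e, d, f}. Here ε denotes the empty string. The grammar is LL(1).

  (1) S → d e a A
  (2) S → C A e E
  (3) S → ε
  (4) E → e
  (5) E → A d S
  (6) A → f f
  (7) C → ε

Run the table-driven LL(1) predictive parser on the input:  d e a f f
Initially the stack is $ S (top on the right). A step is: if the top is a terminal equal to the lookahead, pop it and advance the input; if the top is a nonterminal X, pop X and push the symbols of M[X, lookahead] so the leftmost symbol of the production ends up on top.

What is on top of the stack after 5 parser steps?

step 1: stack=$ S  input=d e a f f $  — expand S → d e a A
step 2: stack=$ A a e d  input=d e a f f $  — match d
step 3: stack=$ A a e  input=e a f f $  — match e
step 4: stack=$ A a  input=a f f $  — match a
step 5: stack=$ A  input=f f $  — expand A → f f
Stack after step 5: $ f f (top = f).

f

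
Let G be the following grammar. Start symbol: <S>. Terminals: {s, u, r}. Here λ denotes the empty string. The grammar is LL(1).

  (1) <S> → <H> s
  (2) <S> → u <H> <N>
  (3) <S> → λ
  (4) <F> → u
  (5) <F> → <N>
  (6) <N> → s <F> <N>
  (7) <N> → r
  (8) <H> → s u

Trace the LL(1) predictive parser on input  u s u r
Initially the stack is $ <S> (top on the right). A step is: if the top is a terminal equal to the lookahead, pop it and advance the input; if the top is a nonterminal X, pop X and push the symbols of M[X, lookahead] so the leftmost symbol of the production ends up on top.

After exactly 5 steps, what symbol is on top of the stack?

<N>

     Stack        Input      Action
  1  $ <S>        u s u r $  expand <S> → u <H> <N>
  2  $ <N> <H> u  u s u r $  match u
  3  $ <N> <H>    s u r $    expand <H> → s u
  4  $ <N> u s    s u r $    match s
  5  $ <N> u      u r $      match u
Stack after step 5: $ <N> (top = <N>).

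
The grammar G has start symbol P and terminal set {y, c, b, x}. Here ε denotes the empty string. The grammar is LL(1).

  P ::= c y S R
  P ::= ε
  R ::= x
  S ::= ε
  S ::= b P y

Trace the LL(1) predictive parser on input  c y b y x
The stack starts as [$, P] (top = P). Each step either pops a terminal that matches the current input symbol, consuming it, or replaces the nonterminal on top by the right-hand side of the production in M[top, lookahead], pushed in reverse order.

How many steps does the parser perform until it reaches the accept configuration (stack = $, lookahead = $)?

9

step 1: stack=$ P  input=c y b y x $  — expand P ::= c y S R
step 2: stack=$ R S y c  input=c y b y x $  — match c
step 3: stack=$ R S y  input=y b y x $  — match y
step 4: stack=$ R S  input=b y x $  — expand S ::= b P y
step 5: stack=$ R y P b  input=b y x $  — match b
step 6: stack=$ R y P  input=y x $  — expand P ::= ε
step 7: stack=$ R y  input=y x $  — match y
step 8: stack=$ R  input=x $  — expand R ::= x
step 9: stack=$ x  input=x $  — match x
Accept reached after 9 steps.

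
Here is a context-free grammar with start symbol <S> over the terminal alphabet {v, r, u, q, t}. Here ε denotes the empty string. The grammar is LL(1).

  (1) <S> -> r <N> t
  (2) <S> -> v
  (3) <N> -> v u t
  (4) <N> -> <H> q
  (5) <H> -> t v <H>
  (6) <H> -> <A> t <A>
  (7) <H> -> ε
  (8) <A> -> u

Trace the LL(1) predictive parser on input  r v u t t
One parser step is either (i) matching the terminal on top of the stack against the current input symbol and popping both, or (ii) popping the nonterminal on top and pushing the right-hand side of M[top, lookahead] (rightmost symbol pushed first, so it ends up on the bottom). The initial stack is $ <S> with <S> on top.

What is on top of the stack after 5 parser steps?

t

step 1: stack=$ <S>  input=r v u t t $  — expand <S> -> r <N> t
step 2: stack=$ t <N> r  input=r v u t t $  — match r
step 3: stack=$ t <N>  input=v u t t $  — expand <N> -> v u t
step 4: stack=$ t t u v  input=v u t t $  — match v
step 5: stack=$ t t u  input=u t t $  — match u
Stack after step 5: $ t t (top = t).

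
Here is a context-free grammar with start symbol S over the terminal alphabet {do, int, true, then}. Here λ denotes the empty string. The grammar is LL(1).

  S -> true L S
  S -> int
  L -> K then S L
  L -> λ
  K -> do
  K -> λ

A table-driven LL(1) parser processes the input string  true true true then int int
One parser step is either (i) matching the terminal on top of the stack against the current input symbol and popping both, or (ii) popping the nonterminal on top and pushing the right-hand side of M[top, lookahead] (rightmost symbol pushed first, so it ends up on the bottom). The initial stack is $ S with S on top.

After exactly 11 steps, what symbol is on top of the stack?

S

      Stack           Input                          Action
   1  $ S             true true true then int int $  expand S -> true L S
   2  $ S L true      true true true then int int $  match true
   3  $ S L           true true then int int $       expand L -> λ
   4  $ S             true true then int int $       expand S -> true L S
   5  $ S L true      true true then int int $       match true
   6  $ S L           true then int int $            expand L -> λ
   7  $ S             true then int int $            expand S -> true L S
   8  $ S L true      true then int int $            match true
   9  $ S L           then int int $                 expand L -> K then S L
  10  $ S L S then K  then int int $                 expand K -> λ
  11  $ S L S then    then int int $                 match then
Stack after step 11: $ S L S (top = S).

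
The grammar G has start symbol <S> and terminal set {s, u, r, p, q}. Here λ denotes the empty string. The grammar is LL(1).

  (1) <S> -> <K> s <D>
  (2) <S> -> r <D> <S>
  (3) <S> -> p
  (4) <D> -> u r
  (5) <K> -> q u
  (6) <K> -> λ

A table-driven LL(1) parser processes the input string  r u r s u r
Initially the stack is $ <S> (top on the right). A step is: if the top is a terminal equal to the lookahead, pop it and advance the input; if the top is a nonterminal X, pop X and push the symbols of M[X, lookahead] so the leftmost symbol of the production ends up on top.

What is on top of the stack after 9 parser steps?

     Stack        Input          Action
  1  $ <S>        r u r s u r $  expand <S> -> r <D> <S>
  2  $ <S> <D> r  r u r s u r $  match r
  3  $ <S> <D>    u r s u r $    expand <D> -> u r
  4  $ <S> r u    u r s u r $    match u
  5  $ <S> r      r s u r $      match r
  6  $ <S>        s u r $        expand <S> -> <K> s <D>
  7  $ <D> s <K>  s u r $        expand <K> -> λ
  8  $ <D> s      s u r $        match s
  9  $ <D>        u r $          expand <D> -> u r
Stack after step 9: $ r u (top = u).

u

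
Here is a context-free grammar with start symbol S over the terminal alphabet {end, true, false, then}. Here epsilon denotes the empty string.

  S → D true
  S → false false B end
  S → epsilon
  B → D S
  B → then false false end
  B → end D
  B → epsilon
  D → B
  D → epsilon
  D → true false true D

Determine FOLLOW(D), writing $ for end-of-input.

FIRST(S): from S→D true we get {end, false, then, true}; from S→false false B end we get {false}; from S→epsilon we get {epsilon}. So FIRST(S) = {epsilon, end, false, then, true}.
FIRST(B): from B→D S we get {epsilon, end, false, then, true}; from B→then false false end we get {then}; from B→end D we get {end}; from B→epsilon we get {epsilon}. So FIRST(B) = {epsilon, end, false, then, true}.
FIRST(D): from D→B we get {epsilon, end, false, then, true}; from D→epsilon we get {epsilon}; from D→true false true D we get {true}. So FIRST(D) = {epsilon, end, false, then, true}.
FOLLOW(S) includes $ since S is the start symbol.
FOLLOW(S): in B→D S, the suffix after S is empty, so FOLLOW(S) ⊇ FOLLOW(B) = {end, false, then, true}. Thus FOLLOW(S) = {$, end, false, then, true}.
FOLLOW(B): in S→false false B end, B is followed by end with FIRST {end}; in D→B, the suffix after B is empty, so FOLLOW(B) ⊇ FOLLOW(D) = {end, false, then, true}. Thus FOLLOW(B) = {end, false, then, true}.
FOLLOW(D): in S→D true, D is followed by true with FIRST {true}; in B→D S, D is followed by S with FIRST {epsilon, end, false, then, true}; in B→D S, the suffix after D is nullable, so FOLLOW(D) ⊇ FOLLOW(B) = {end, false, then, true}; in B→end D, the suffix after D is empty, so FOLLOW(D) ⊇ FOLLOW(B) = {end, false, then, true}; in D→true false true D, the suffix after D is empty (adds nothing new). Thus FOLLOW(D) = {end, false, then, true}.

{end, false, then, true}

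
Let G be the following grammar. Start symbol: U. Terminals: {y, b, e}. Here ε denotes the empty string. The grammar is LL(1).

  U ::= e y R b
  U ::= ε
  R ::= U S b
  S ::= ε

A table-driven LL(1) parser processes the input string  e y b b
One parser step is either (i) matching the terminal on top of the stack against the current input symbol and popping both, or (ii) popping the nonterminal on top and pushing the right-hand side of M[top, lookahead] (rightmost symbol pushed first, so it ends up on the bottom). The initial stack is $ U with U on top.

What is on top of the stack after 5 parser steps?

     Stack      Input      Action
  1  $ U        e y b b $  expand U ::= e y R b
  2  $ b R y e  e y b b $  match e
  3  $ b R y    y b b $    match y
  4  $ b R      b b $      expand R ::= U S b
  5  $ b b S U  b b $      expand U ::= ε
Stack after step 5: $ b b S (top = S).

S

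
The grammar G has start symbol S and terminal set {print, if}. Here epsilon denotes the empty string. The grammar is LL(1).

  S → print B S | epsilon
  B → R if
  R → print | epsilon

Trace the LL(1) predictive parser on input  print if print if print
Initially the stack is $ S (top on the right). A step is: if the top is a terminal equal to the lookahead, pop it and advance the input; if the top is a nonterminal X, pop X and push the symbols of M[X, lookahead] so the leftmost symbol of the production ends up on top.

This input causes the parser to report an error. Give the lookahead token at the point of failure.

$

      Stack        Input                      Action
   1  $ S          print if print if print $  expand S → print B S
   2  $ S B print  print if print if print $  match print
   3  $ S B        if print if print $        expand B → R if
   4  $ S if R     if print if print $        expand R → epsilon
   5  $ S if       if print if print $        match if
   6  $ S          print if print $           expand S → print B S
   7  $ S B print  print if print $           match print
   8  $ S B        if print $                 expand B → R if
   9  $ S if R     if print $                 expand R → epsilon
  10  $ S if       if print $                 match if
  11  $ S          print $                    expand S → print B S
  12  $ S B print  print $                    match print
  13  $ S B        $                          error: M[B, $] is empty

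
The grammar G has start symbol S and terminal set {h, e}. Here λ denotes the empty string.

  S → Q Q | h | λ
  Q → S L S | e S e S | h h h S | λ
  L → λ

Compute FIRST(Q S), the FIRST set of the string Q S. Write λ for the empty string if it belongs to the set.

FIRST(L) = {λ}
FIRST(S) = {λ, e, h}  (via Q Q)
FIRST(Q) = {λ, e, h}  (via S L S)
FIRST(Q S): take FIRST of each symbol in turn, carrying on past any symbol whose FIRST contains λ; result {λ, e, h}.

{λ, e, h}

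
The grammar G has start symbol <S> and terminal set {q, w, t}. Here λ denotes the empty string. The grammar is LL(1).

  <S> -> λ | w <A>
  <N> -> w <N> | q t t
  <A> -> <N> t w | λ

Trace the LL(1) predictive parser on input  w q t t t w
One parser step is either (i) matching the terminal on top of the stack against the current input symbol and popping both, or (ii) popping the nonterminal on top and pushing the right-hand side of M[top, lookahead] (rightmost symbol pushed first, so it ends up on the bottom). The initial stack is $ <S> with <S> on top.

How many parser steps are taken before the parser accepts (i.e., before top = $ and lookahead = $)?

step 1: stack=$ <S>  input=w q t t t w $  — expand <S> -> w <A>
step 2: stack=$ <A> w  input=w q t t t w $  — match w
step 3: stack=$ <A>  input=q t t t w $  — expand <A> -> <N> t w
step 4: stack=$ w t <N>  input=q t t t w $  — expand <N> -> q t t
step 5: stack=$ w t t t q  input=q t t t w $  — match q
step 6: stack=$ w t t t  input=t t t w $  — match t
step 7: stack=$ w t t  input=t t w $  — match t
step 8: stack=$ w t  input=t w $  — match t
step 9: stack=$ w  input=w $  — match w
Accept reached after 9 steps.

9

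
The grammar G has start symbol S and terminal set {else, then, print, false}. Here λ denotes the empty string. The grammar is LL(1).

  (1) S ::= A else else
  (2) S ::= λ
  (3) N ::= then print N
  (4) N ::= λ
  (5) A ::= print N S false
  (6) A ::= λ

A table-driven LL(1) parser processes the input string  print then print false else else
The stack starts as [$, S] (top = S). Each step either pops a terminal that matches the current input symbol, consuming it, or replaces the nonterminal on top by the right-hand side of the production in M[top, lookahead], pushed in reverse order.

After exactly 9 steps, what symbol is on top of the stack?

else

     Stack                             Input                               Action
  1  $ S                               print then print false else else $  expand S ::= A else else
  2  $ else else A                     print then print false else else $  expand A ::= print N S false
  3  $ else else false S N print       print then print false else else $  match print
  4  $ else else false S N             then print false else else $        expand N ::= then print N
  5  $ else else false S N print then  then print false else else $        match then
  6  $ else else false S N print       print false else else $             match print
  7  $ else else false S N             false else else $                   expand N ::= λ
  8  $ else else false S               false else else $                   expand S ::= λ
  9  $ else else false                 false else else $                   match false
Stack after step 9: $ else else (top = else).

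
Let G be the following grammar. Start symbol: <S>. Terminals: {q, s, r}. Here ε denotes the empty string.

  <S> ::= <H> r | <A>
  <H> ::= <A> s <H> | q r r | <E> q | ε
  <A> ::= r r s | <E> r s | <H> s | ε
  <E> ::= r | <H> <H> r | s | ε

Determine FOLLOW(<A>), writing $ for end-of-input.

{$, s}

FIRST(<S>): from <S>::=<H> r we get {q, r, s}; from <S>::=<A> we get {ε, q, r, s}. So FIRST(<S>) = {ε, q, r, s}.
FIRST(<H>): from <H>::=<A> s <H> we get {q, r, s}; from <H>::=q r r we get {q}; from <H>::=<E> q we get {q, r, s}; from <H>::=ε we get {ε}. So FIRST(<H>) = {ε, q, r, s}.
FIRST(<E>): from <E>::=r we get {r}; from <E>::=<H> <H> r we get {q, r, s}; from <E>::=s we get {s}; from <E>::=ε we get {ε}. So FIRST(<E>) = {ε, q, r, s}.
FIRST(<A>): from <A>::=r r s we get {r}; from <A>::=<E> r s we get {q, r, s}; from <A>::=<H> s we get {q, r, s}; from <A>::=ε we get {ε}. So FIRST(<A>) = {ε, q, r, s}.
FOLLOW(<S>) includes $ since <S> is the start symbol.
FOLLOW(<S>): <S> appears on no right-hand side. Thus FOLLOW(<S>) = {$}.
FOLLOW(<H>): in <S>::=<H> r, <H> is followed by r with FIRST {r}; in <H>::=<A> s <H>, the suffix after <H> is empty (adds nothing new); in <A>::=<H> s, <H> is followed by s with FIRST {s}; in <E>::=<H> <H> r (occurrence 1), <H> is followed by <H> r with FIRST {q, r, s}; in <E>::=<H> <H> r (occurrence 2), <H> is followed by r with FIRST {r}. Thus FOLLOW(<H>) = {q, r, s}.
FOLLOW(<A>): in <S>::=<A>, the suffix after <A> is empty, so FOLLOW(<A>) ⊇ FOLLOW(<S>) = {$}; in <H>::=<A> s <H>, <A> is followed by s <H> with FIRST {s}. Thus FOLLOW(<A>) = {$, s}.
FOLLOW(<E>): in <H>::=<E> q, <E> is followed by q with FIRST {q}; in <A>::=<E> r s, <E> is followed by r s with FIRST {r}. Thus FOLLOW(<E>) = {q, r}.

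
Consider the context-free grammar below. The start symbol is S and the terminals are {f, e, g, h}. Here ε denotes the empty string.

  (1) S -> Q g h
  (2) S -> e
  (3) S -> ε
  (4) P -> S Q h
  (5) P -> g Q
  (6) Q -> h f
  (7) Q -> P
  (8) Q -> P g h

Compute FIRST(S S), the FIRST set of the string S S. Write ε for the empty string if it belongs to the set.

{ε, e, g, h}

FIRST(S) = {ε, e, g, h}  (via Q g h)
FIRST(P) = {e, g, h}  (via S Q h)
FIRST(Q) = {e, g, h}  (via P, P g h)
FIRST(S S): take FIRST of each symbol in turn, carrying on past any symbol whose FIRST contains ε; result {ε, e, g, h}.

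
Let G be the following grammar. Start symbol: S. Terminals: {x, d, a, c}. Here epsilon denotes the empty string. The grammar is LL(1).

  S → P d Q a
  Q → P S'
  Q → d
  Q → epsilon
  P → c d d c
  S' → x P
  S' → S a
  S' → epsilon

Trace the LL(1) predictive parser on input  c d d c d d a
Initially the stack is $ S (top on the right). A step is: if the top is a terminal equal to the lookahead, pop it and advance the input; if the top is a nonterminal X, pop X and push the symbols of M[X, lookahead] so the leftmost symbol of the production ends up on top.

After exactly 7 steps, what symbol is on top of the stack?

Q

step 1: stack=$ S  input=c d d c d d a $  — expand S → P d Q a
step 2: stack=$ a Q d P  input=c d d c d d a $  — expand P → c d d c
step 3: stack=$ a Q d c d d c  input=c d d c d d a $  — match c
step 4: stack=$ a Q d c d d  input=d d c d d a $  — match d
step 5: stack=$ a Q d c d  input=d c d d a $  — match d
step 6: stack=$ a Q d c  input=c d d a $  — match c
step 7: stack=$ a Q d  input=d d a $  — match d
Stack after step 7: $ a Q (top = Q).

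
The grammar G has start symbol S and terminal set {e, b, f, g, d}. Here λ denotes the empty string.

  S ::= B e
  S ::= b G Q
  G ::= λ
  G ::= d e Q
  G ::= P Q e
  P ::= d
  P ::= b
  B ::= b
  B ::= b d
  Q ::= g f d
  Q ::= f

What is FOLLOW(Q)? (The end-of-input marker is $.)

FIRST(P): from P::=d we get {d}; from P::=b we get {b}. So FIRST(P) = {b, d}.
FIRST(B): from B::=b we get {b}; from B::=b d we get {b}. So FIRST(B) = {b}.
FIRST(Q): from Q::=g f d we get {g}; from Q::=f we get {f}. So FIRST(Q) = {f, g}.
FIRST(S): from S::=B e we get {b}; from S::=b G Q we get {b}. So FIRST(S) = {b}.
FIRST(G): from G::=λ we get {λ}; from G::=d e Q we get {d}; from G::=P Q e we get {b, d}. So FIRST(G) = {λ, b, d}.
FOLLOW(S) includes $ since S is the start symbol.
FOLLOW(S): S appears on no right-hand side. Thus FOLLOW(S) = {$}.
FOLLOW(G): in S::=b G Q, G is followed by Q with FIRST {f, g}. Thus FOLLOW(G) = {f, g}.
FOLLOW(P): in G::=P Q e, P is followed by Q e with FIRST {f, g}. Thus FOLLOW(P) = {f, g}.
FOLLOW(B): in S::=B e, B is followed by e with FIRST {e}. Thus FOLLOW(B) = {e}.
FOLLOW(Q): in S::=b G Q, the suffix after Q is empty, so FOLLOW(Q) ⊇ FOLLOW(S) = {$}; in G::=d e Q, the suffix after Q is empty, so FOLLOW(Q) ⊇ FOLLOW(G) = {f, g}; in G::=P Q e, Q is followed by e with FIRST {e}. Thus FOLLOW(Q) = {$, e, f, g}.

{$, e, f, g}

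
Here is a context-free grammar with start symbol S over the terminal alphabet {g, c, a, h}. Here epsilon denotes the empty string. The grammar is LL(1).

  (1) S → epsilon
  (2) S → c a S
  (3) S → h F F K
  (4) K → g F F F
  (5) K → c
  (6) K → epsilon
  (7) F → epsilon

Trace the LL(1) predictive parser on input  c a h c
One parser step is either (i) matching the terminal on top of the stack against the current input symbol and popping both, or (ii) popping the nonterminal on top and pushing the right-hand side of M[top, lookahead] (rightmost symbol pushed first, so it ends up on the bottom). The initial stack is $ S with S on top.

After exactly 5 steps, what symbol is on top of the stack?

step 1: stack=$ S  input=c a h c $  — expand S → c a S
step 2: stack=$ S a c  input=c a h c $  — match c
step 3: stack=$ S a  input=a h c $  — match a
step 4: stack=$ S  input=h c $  — expand S → h F F K
step 5: stack=$ K F F h  input=h c $  — match h
Stack after step 5: $ K F F (top = F).

F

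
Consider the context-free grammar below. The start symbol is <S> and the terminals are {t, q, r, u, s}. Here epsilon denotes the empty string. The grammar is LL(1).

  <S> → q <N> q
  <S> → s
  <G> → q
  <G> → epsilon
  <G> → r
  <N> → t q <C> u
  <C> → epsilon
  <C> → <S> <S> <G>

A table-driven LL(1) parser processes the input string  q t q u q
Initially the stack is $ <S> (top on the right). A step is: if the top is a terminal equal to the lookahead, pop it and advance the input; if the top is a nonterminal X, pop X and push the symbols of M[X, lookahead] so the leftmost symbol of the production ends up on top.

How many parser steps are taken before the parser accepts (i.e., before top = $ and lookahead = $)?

8

     Stack          Input        Action
  1  $ <S>          q t q u q $  expand <S> → q <N> q
  2  $ q <N> q      q t q u q $  match q
  3  $ q <N>        t q u q $    expand <N> → t q <C> u
  4  $ q u <C> q t  t q u q $    match t
  5  $ q u <C> q    q u q $      match q
  6  $ q u <C>      u q $        expand <C> → epsilon
  7  $ q u          u q $        match u
  8  $ q            q $          match q
Accept reached after 8 steps.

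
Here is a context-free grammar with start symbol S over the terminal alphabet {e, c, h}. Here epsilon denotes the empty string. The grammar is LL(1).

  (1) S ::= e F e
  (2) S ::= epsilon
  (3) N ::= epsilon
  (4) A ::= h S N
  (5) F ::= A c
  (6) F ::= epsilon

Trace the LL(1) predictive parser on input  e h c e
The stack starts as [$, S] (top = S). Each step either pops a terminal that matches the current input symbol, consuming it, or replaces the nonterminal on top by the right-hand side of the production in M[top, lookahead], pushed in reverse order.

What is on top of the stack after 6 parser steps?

N

     Stack        Input      Action
  1  $ S          e h c e $  expand S ::= e F e
  2  $ e F e      e h c e $  match e
  3  $ e F        h c e $    expand F ::= A c
  4  $ e c A      h c e $    expand A ::= h S N
  5  $ e c N S h  h c e $    match h
  6  $ e c N S    c e $      expand S ::= epsilon
Stack after step 6: $ e c N (top = N).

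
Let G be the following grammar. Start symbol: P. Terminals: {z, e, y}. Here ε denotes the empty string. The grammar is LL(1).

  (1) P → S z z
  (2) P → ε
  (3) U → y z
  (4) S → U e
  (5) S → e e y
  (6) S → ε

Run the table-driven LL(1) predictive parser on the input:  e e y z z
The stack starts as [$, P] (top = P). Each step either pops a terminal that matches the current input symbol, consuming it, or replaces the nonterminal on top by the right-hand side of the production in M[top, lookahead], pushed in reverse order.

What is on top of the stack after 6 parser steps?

z

step 1: stack=$ P  input=e e y z z $  — expand P → S z z
step 2: stack=$ z z S  input=e e y z z $  — expand S → e e y
step 3: stack=$ z z y e e  input=e e y z z $  — match e
step 4: stack=$ z z y e  input=e y z z $  — match e
step 5: stack=$ z z y  input=y z z $  — match y
step 6: stack=$ z z  input=z z $  — match z
Stack after step 6: $ z (top = z).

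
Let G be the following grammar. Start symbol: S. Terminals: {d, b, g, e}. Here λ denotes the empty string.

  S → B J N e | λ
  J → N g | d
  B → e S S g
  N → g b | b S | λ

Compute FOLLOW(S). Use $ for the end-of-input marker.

{$, e, g}

FIRST(B) = {e}
FIRST(N) = {λ, b, g}
FIRST(S) = {λ, e}  (via B J N e)
FIRST(J) = {b, d, g}  (via N g)
FOLLOW(S) includes $ since S is the start symbol.
FOLLOW(J): in S→B J N e, J is followed by N e with FIRST {b, e, g}. Thus FOLLOW(J) = {b, e, g}.
FOLLOW(B): in S→B J N e, B is followed by J N e with FIRST {b, d, g}. Thus FOLLOW(B) = {b, d, g}.
FOLLOW(N): in S→B J N e, N is followed by e with FIRST {e}; in J→N g, N is followed by g with FIRST {g}. Thus FOLLOW(N) = {e, g}.
FOLLOW(S): in B→e S S g (occurrence 1), S is followed by S g with FIRST {e, g}; in B→e S S g (occurrence 2), S is followed by g with FIRST {g}; in N→b S, the suffix after S is empty, so FOLLOW(S) ⊇ FOLLOW(N) = {e, g}. Thus FOLLOW(S) = {$, e, g}.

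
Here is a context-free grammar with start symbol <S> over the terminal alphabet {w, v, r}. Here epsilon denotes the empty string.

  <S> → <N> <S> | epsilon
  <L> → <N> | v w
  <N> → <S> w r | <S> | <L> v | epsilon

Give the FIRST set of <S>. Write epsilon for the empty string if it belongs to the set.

{epsilon, v, w}

FIRST(<S>): from <S>→<N> <S> we get {epsilon, v, w}; from <S>→epsilon we get {epsilon}. So FIRST(<S>) = {epsilon, v, w}.
FIRST(<L>): from <L>→<N> we get {epsilon, v, w}; from <L>→v w we get {v}. So FIRST(<L>) = {epsilon, v, w}.
FIRST(<N>): from <N>→<S> w r we get {v, w}; from <N>→<S> we get {epsilon, v, w}; from <N>→<L> v we get {v, w}; from <N>→epsilon we get {epsilon}. So FIRST(<N>) = {epsilon, v, w}.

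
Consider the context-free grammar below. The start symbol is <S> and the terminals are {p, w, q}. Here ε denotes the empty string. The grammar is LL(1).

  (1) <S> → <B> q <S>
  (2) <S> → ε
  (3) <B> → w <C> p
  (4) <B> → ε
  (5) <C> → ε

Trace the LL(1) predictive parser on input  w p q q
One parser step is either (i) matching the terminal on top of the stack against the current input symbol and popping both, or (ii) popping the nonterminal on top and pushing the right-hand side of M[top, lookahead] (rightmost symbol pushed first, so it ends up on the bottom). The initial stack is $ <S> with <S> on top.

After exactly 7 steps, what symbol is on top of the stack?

<B>

step 1: stack=$ <S>  input=w p q q $  — expand <S> → <B> q <S>
step 2: stack=$ <S> q <B>  input=w p q q $  — expand <B> → w <C> p
step 3: stack=$ <S> q p <C> w  input=w p q q $  — match w
step 4: stack=$ <S> q p <C>  input=p q q $  — expand <C> → ε
step 5: stack=$ <S> q p  input=p q q $  — match p
step 6: stack=$ <S> q  input=q q $  — match q
step 7: stack=$ <S>  input=q $  — expand <S> → <B> q <S>
Stack after step 7: $ <S> q <B> (top = <B>).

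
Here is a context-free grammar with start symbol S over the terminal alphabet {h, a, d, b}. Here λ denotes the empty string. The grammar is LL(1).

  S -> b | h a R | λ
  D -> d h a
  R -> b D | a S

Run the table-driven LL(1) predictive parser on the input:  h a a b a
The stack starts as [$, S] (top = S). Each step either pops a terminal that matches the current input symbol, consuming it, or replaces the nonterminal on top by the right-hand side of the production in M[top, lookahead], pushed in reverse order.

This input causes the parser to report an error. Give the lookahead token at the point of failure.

     Stack    Input        Action
  1  $ S      h a a b a $  expand S -> h a R
  2  $ R a h  h a a b a $  match h
  3  $ R a    a a b a $    match a
  4  $ R      a b a $      expand R -> a S
  5  $ S a    a b a $      match a
  6  $ S      b a $        expand S -> b
  7  $ b      b a $        match b
  8  $        a $          error: stack empty but input remains

a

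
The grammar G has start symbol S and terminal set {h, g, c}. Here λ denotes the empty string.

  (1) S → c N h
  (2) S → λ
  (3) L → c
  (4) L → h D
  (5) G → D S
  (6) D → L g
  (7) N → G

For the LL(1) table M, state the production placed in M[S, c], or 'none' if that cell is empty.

FIRST(S) = {λ, c}
FIRST(L) = {c, h}
FIRST(D) = {c, h}  (via L g)
FIRST(G) = {c, h}  (via D S)
FIRST(N) = {c, h}  (via G)
FOLLOW(S) includes $ since S is the start symbol.
FOLLOW(G): in N→G, the suffix after G is empty, so FOLLOW(G) ⊇ FOLLOW(N) = {h}. Thus FOLLOW(G) = {h}.
FOLLOW(S): in G→D S, the suffix after S is empty, so FOLLOW(S) ⊇ FOLLOW(G) = {h}. Thus FOLLOW(S) = {$, h}.
For S → c N h: FIRST(c N h) = {c}, so it goes in M[S, t] for t ∈ {c}.
For S → λ: FIRST(λ) = {λ}, so it goes in M[S, t] for t ∈ {}; since λ ∈ FIRST, also for every t ∈ FOLLOW(S) = {$, h}.

S → c N h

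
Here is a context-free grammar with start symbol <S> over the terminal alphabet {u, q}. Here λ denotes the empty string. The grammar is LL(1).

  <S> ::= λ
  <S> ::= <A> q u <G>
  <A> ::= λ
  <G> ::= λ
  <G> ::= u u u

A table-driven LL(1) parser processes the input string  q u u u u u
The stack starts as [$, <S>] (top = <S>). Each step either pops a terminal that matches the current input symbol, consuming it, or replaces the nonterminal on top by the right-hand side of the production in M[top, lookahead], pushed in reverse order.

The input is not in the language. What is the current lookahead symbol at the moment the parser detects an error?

u

step 1: stack=$ <S>  input=q u u u u u $  — expand <S> ::= <A> q u <G>
step 2: stack=$ <G> u q <A>  input=q u u u u u $  — expand <A> ::= λ
step 3: stack=$ <G> u q  input=q u u u u u $  — match q
step 4: stack=$ <G> u  input=u u u u u $  — match u
step 5: stack=$ <G>  input=u u u u $  — expand <G> ::= u u u
step 6: stack=$ u u u  input=u u u u $  — match u
step 7: stack=$ u u  input=u u u $  — match u
step 8: stack=$ u  input=u u $  — match u
step 9: stack=$  input=u $  — error: stack empty but input remains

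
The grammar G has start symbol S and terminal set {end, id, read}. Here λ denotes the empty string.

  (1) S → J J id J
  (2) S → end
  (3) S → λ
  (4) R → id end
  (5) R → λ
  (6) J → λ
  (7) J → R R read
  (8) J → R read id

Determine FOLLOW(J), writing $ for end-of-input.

{$, id, read}

FIRST(R): from R→id end we get {id}; from R→λ we get {λ}. So FIRST(R) = {λ, id}.
FIRST(J): from J→λ we get {λ}; from J→R R read we get {id, read}; from J→R read id we get {id, read}. So FIRST(J) = {λ, id, read}.
FIRST(S): from S→J J id J we get {id, read}; from S→end we get {end}; from S→λ we get {λ}. So FIRST(S) = {λ, end, id, read}.
FOLLOW(S) includes $ since S is the start symbol.
FOLLOW(S): S appears on no right-hand side. Thus FOLLOW(S) = {$}.
FOLLOW(R): in J→R R read (occurrence 1), R is followed by R read with FIRST {id, read}; in J→R R read (occurrence 2), R is followed by read with FIRST {read}; in J→R read id, R is followed by read id with FIRST {read}. Thus FOLLOW(R) = {id, read}.
FOLLOW(J): in S→J J id J (occurrence 1), J is followed by J id J with FIRST {id, read}; in S→J J id J (occurrence 2), J is followed by id J with FIRST {id}; in S→J J id J (occurrence 3), the suffix after J is empty, so FOLLOW(J) ⊇ FOLLOW(S) = {$}. Thus FOLLOW(J) = {$, id, read}.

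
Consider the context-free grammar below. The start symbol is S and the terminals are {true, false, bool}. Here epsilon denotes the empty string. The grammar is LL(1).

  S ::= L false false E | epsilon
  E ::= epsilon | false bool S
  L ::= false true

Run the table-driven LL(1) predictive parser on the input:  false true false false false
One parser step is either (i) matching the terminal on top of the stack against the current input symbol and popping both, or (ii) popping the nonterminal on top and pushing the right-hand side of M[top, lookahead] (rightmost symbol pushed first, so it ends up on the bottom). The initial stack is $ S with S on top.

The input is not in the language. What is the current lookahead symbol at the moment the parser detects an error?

step 1: stack=$ S  input=false true false false false $  — expand S ::= L false false E
step 2: stack=$ E false false L  input=false true false false false $  — expand L ::= false true
step 3: stack=$ E false false true false  input=false true false false false $  — match false
step 4: stack=$ E false false true  input=true false false false $  — match true
step 5: stack=$ E false false  input=false false false $  — match false
step 6: stack=$ E false  input=false false $  — match false
step 7: stack=$ E  input=false $  — expand E ::= false bool S
step 8: stack=$ S bool false  input=false $  — match false
step 9: stack=$ S bool  input=$  — error: top is terminal bool but lookahead is $

$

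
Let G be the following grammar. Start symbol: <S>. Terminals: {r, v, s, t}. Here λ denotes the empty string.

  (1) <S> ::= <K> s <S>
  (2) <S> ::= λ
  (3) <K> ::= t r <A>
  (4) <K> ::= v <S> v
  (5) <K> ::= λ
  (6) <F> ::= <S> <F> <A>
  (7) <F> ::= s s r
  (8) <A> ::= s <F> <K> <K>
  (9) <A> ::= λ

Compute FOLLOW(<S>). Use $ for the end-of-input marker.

{$, s, t, v}

FIRST(<K>) = {λ, t, v}
FIRST(<A>) = {λ, s}
FIRST(<S>) = {λ, s, t, v}  (via <K> s <S>)
FIRST(<F>) = {s, t, v}  (via <S> <F> <A>)
FOLLOW(<S>) includes $ since <S> is the start symbol.
FOLLOW(<S>): in <S>::=<K> s <S>, the suffix after <S> is empty (adds nothing new); in <K>::=v <S> v, <S> is followed by v with FIRST {v}; in <F>::=<S> <F> <A>, <S> is followed by <F> <A> with FIRST {s, t, v}. Thus FOLLOW(<S>) = {$, s, t, v}.
FOLLOW(<K>): in <S>::=<K> s <S>, <K> is followed by s <S> with FIRST {s}; in <A>::=s <F> <K> <K> (occurrence 1), <K> is followed by <K> with FIRST {λ, t, v}; in <A>::=s <F> <K> <K> (occurrence 1), the suffix after <K> is nullable, so FOLLOW(<K>) ⊇ FOLLOW(<A>) = {s, t, v}; in <A>::=s <F> <K> <K> (occurrence 2), the suffix after <K> is empty, so FOLLOW(<K>) ⊇ FOLLOW(<A>) = {s, t, v}. Thus FOLLOW(<K>) = {s, t, v}.
FOLLOW(<F>): in <F>::=<S> <F> <A>, <F> is followed by <A> with FIRST {λ, s}; in <F>::=<S> <F> <A>, the suffix after <F> is nullable (adds nothing new); in <A>::=s <F> <K> <K>, <F> is followed by <K> <K> with FIRST {λ, t, v}; in <A>::=s <F> <K> <K>, the suffix after <F> is nullable, so FOLLOW(<F>) ⊇ FOLLOW(<A>) = {s, t, v}. Thus FOLLOW(<F>) = {s, t, v}.
FOLLOW(<A>): in <K>::=t r <A>, the suffix after <A> is empty, so FOLLOW(<A>) ⊇ FOLLOW(<K>) = {s, t, v}; in <F>::=<S> <F> <A>, the suffix after <A> is empty, so FOLLOW(<A>) ⊇ FOLLOW(<F>) = {s, t, v}. Thus FOLLOW(<A>) = {s, t, v}.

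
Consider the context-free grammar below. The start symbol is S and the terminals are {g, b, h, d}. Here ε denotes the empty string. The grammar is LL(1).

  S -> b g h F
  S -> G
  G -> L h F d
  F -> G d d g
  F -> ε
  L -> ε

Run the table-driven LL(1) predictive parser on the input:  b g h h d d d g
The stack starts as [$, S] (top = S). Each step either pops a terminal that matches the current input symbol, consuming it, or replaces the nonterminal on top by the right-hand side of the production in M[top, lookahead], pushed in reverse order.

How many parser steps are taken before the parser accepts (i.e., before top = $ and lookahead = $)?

13

step 1: stack=$ S  input=b g h h d d d g $  — expand S -> b g h F
step 2: stack=$ F h g b  input=b g h h d d d g $  — match b
step 3: stack=$ F h g  input=g h h d d d g $  — match g
step 4: stack=$ F h  input=h h d d d g $  — match h
step 5: stack=$ F  input=h d d d g $  — expand F -> G d d g
step 6: stack=$ g d d G  input=h d d d g $  — expand G -> L h F d
step 7: stack=$ g d d d F h L  input=h d d d g $  — expand L -> ε
step 8: stack=$ g d d d F h  input=h d d d g $  — match h
step 9: stack=$ g d d d F  input=d d d g $  — expand F -> ε
step 10: stack=$ g d d d  input=d d d g $  — match d
step 11: stack=$ g d d  input=d d g $  — match d
step 12: stack=$ g d  input=d g $  — match d
step 13: stack=$ g  input=g $  — match g
Accept reached after 13 steps.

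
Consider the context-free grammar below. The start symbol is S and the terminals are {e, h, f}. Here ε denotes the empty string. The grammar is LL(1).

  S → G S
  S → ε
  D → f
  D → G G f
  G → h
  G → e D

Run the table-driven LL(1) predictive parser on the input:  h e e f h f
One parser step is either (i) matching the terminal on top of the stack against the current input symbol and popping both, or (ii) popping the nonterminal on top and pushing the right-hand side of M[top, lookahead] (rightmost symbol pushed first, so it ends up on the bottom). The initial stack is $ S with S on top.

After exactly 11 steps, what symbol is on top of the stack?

G

      Stack        Input          Action
   1  $ S          h e e f h f $  expand S → G S
   2  $ S G        h e e f h f $  expand G → h
   3  $ S h        h e e f h f $  match h
   4  $ S          e e f h f $    expand S → G S
   5  $ S G        e e f h f $    expand G → e D
   6  $ S D e      e e f h f $    match e
   7  $ S D        e f h f $      expand D → G G f
   8  $ S f G G    e f h f $      expand G → e D
   9  $ S f G D e  e f h f $      match e
  10  $ S f G D    f h f $        expand D → f
  11  $ S f G f    f h f $        match f
Stack after step 11: $ S f G (top = G).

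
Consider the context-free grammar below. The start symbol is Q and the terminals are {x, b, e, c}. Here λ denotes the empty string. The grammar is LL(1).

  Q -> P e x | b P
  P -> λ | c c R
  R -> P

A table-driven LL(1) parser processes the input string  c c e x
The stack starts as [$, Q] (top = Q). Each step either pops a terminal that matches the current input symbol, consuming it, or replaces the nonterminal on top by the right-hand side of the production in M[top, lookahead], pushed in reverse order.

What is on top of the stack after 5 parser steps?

     Stack        Input      Action
  1  $ Q          c c e x $  expand Q -> P e x
  2  $ x e P      c c e x $  expand P -> c c R
  3  $ x e R c c  c c e x $  match c
  4  $ x e R c    c e x $    match c
  5  $ x e R      e x $      expand R -> P
Stack after step 5: $ x e P (top = P).

P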